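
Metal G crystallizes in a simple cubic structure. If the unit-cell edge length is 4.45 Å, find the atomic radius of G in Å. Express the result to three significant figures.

In a simple cubic lattice, atoms touch along the cell edge, so a = 2r.
r = a/2 = 4.45/2 = 2.23 Å.

2.23 Å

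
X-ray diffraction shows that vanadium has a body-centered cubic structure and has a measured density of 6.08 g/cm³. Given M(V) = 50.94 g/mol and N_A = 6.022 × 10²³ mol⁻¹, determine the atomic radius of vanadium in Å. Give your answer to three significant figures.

1.31 Å

For a BCC cell (Z = 2), a³ = Z·M/(N_A·ρ) = 2 × 50.94 / (6.022 × 10²³ × 6.080) = 2.783 × 10^-23 cm³, so a = 3.030 × 10^-8 cm = 3.030 Å.
Atoms touch along the body diagonal, so √3·a = 4r, so r = 0.4330 × a = 1.31 Å.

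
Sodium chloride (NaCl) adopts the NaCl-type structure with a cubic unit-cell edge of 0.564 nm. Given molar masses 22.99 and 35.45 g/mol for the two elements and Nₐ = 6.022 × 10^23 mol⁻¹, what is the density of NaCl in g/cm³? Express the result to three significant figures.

The NaCl-type structure contains Z = 4 formula units per cell; M(NaCl) = 22.99 + 35.45 = 58.44 g/mol.
a³ = (5.640 × 10^-8 cm)³ = 1.794 × 10^-22 cm³.
ρ = 4 × 58.44 / (6.022 × 10²³ × 1.794 × 10^-22) = 2.164 g/cm³.

2.16 g/cm³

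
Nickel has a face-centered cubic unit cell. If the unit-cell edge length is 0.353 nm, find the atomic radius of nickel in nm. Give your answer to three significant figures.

0.125 nm

In an FCC lattice, atoms touch along the face diagonal, so √2·a = 4r.
r = √2·a/4 = 1.4142 × 0.353 / 4 = 0.125 nm.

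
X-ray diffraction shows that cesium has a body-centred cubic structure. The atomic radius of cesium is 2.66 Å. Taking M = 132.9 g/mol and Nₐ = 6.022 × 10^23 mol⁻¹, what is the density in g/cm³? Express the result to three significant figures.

1.90 g/cm³

In a BCC lattice, atoms touch along the body diagonal, so √3·a = 4r, giving a = 6.143 Å = 6.143 × 10^-8 cm.
With Z = 2, ρ = Z·M/(N_A·a³) = 2 × 132.9 / (6.022 × 10²³ × 2.318 × 10^-22) = 1.904 g/cm³.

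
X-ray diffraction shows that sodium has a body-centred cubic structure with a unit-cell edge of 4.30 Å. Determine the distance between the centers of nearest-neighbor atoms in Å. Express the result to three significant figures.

3.72 Å

In a BCC structure, atoms touch along the body diagonal, so √3·a = 4r; the nearest-neighbor distance equals 2r = 0.8660·a.
d = 0.8660 × 4.30 = 3.72 Å.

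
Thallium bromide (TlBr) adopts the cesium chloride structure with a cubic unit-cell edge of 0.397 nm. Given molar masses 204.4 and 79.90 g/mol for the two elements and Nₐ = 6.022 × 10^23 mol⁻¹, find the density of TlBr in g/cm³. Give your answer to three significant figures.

The cesium chloride structure contains Z = 1 formula unit per cell; M(TlBr) = 204.4 + 79.90 = 284.3 g/mol.
a³ = (3.970 × 10^-8 cm)³ = 6.257 × 10^-23 cm³.
ρ = 1 × 284.3 / (6.022 × 10²³ × 6.257 × 10^-23) = 7.545 g/cm³.

7.55 g/cm³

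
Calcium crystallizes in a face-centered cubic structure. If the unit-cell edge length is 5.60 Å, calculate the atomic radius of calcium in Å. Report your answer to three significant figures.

1.98 Å

In an FCC lattice, atoms touch along the face diagonal, so √2·a = 4r.
r = √2·a/4 = 1.4142 × 5.60 / 4 = 1.98 Å.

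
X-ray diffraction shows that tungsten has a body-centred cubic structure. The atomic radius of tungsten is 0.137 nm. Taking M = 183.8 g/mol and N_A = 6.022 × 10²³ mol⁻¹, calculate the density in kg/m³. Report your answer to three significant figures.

19300 kg/m³

In a BCC lattice, atoms touch along the body diagonal, so √3·a = 4r, giving a = 0.3164 nm = 3.164 × 10^-8 cm.
With Z = 2, ρ = Z·M/(N_A·a³) = 2 × 183.8 / (6.022 × 10²³ × 3.167 × 10^-23) = 19.27 g/cm³ = 19300 kg/m³.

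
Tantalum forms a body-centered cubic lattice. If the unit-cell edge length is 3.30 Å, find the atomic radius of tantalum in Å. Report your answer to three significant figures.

In a BCC lattice, atoms touch along the body diagonal, so √3·a = 4r.
r = √3·a/4 = 1.7321 × 3.30 / 4 = 1.43 Å.

1.43 Å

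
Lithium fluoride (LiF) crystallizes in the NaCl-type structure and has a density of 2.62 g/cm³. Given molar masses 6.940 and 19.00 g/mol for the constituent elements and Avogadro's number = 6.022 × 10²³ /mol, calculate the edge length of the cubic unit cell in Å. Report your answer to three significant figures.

4.04 Å

M(LiF) = 25.94 g/mol; Z = 4 formula units per cell.
a³ = Z·M/(N_A·ρ) = 4 × 25.94 / (6.022 × 10²³ × 2.62) = 6.576 × 10^-23 cm³, so a = 4.036 × 10^-8 cm = 4.04 Å.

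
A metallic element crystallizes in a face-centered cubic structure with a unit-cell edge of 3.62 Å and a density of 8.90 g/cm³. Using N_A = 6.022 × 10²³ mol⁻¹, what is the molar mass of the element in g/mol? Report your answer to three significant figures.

63.6 g/mol

An FCC cell has Z = 4 atoms; a = 3.620 × 10^-8 cm.
M = ρ·N_A·a³/Z = 8.90 × 6.022 × 10²³ × 4.744 × 10^-23 / 4 = 63.6 g/mol.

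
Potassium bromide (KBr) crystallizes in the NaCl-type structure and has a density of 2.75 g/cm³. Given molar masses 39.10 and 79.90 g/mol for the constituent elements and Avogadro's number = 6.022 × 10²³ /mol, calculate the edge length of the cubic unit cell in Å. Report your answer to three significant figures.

M(KBr) = 119.0 g/mol; Z = 4 formula units per cell.
a³ = Z·M/(N_A·ρ) = 4 × 119.0 / (6.022 × 10²³ × 2.75) = 2.874 × 10^-22 cm³, so a = 6.600 × 10^-8 cm = 6.60 Å.

6.60 Å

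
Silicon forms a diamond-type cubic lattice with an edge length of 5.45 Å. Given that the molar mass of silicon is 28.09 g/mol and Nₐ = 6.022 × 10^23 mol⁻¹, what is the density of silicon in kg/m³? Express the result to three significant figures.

A diamond cubic unit cell contains Z = 8 atoms.
Cell volume: a³ = (5.45 Å)³ = (5.450 × 10^-8 cm)³ = 1.619 × 10^-22 cm³.
ρ = Z·M/(N_A·a³) = 8 × 28.09 / (6.022 × 10²³ × 1.619 × 10^-22) = 2.305 g/cm³ = 2310 kg/m³.

2310 kg/m³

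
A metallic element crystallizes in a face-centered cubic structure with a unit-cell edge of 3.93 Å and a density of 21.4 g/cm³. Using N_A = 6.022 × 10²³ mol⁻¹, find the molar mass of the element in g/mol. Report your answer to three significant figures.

An FCC cell has Z = 4 atoms; a = 3.930 × 10^-8 cm.
M = ρ·N_A·a³/Z = 21.4 × 6.022 × 10²³ × 6.070 × 10^-23 / 4 = 196 g/mol.

196 g/mol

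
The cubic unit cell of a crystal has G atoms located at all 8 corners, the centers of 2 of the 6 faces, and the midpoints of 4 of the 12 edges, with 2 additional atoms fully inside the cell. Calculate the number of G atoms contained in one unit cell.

Corner atoms are shared by 8 cells (1/8 each), face atoms by 2 (1/2 each), edge atoms by 4 (1/4 each), interior atoms are unshared.
Net atoms = 8 × 1/8 + 2 × 1/2 + 4 × 1/4 + 2 = 1 + 1 + 1 + 2 = 5.

5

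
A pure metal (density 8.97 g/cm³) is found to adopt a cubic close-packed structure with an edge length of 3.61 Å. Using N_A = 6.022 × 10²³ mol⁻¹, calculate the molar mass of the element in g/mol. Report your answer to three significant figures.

An FCC cell has Z = 4 atoms; a = 3.610 × 10^-8 cm.
M = ρ·N_A·a³/Z = 8.97 × 6.022 × 10²³ × 4.705 × 10^-23 / 4 = 63.5 g/mol.

63.5 g/mol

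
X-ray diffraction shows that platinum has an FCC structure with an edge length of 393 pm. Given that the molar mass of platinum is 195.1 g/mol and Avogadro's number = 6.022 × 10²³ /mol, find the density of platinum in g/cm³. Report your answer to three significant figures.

An FCC unit cell contains Z = 4 atoms.
Cell volume: a³ = (393 pm)³ = (3.930 × 10^-8 cm)³ = 6.070 × 10^-23 cm³.
ρ = Z·M/(N_A·a³) = 4 × 195.1 / (6.022 × 10²³ × 6.070 × 10^-23) = 21.35 g/cm³.

21.4 g/cm³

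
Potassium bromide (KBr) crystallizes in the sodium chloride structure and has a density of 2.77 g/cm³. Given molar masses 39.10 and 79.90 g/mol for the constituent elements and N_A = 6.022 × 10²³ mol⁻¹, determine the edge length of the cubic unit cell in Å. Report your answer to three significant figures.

M(KBr) = 119.0 g/mol; Z = 4 formula units per cell.
a³ = Z·M/(N_A·ρ) = 4 × 119.0 / (6.022 × 10²³ × 2.77) = 2.854 × 10^-22 cm³, so a = 6.584 × 10^-8 cm = 6.58 Å.

6.58 Å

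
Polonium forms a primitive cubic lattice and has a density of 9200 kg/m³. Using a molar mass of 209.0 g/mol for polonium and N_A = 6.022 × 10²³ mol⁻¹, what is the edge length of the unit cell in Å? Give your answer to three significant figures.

3.35 Å

With Z = 1 atom per simple cubic cell, a³ = Z·M/(N_A·ρ) = 1 × 209.0 / (6.022 × 10²³ × 9.200 g/cm³) = 3.772 × 10^-23 cm³.
a = (3.772 × 10^-23)^(1/3) = 3.354 × 10^-8 cm = 3.35 Å.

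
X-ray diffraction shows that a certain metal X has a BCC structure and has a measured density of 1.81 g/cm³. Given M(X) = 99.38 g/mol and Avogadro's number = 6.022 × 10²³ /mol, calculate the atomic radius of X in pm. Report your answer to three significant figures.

For a BCC cell (Z = 2), a³ = Z·M/(N_A·ρ) = 2 × 99.38 / (6.022 × 10²³ × 1.810) = 1.824 × 10^-22 cm³, so a = 5.671 × 10^-8 cm = 567.1 pm.
Atoms touch along the body diagonal, so √3·a = 4r, so r = 0.4330 × a = 246 pm.

246 pm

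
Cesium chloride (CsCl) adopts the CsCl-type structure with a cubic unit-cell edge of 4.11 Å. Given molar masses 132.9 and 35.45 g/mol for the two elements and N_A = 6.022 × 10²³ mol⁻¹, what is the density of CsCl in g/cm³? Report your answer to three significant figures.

4.03 g/cm³

The CsCl-type structure contains Z = 1 formula unit per cell; M(CsCl) = 132.9 + 35.45 = 168.35 g/mol.
a³ = (4.110 × 10^-8 cm)³ = 6.943 × 10^-23 cm³.
ρ = 1 × 168.35 / (6.022 × 10²³ × 6.943 × 10^-23) = 4.027 g/cm³.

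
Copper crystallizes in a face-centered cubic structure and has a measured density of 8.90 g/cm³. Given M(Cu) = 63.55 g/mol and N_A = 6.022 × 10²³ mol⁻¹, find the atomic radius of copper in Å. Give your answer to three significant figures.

For an FCC cell (Z = 4), a³ = Z·M/(N_A·ρ) = 4 × 63.55 / (6.022 × 10²³ × 8.900) = 4.743 × 10^-23 cm³, so a = 3.620 × 10^-8 cm = 3.620 Å.
Atoms touch along the face diagonal, so √2·a = 4r, so r = 0.3536 × a = 1.28 Å.

1.28 Å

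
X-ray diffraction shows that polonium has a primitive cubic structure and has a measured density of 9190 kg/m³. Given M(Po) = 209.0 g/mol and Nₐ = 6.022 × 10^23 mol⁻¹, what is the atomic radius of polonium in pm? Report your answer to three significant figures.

For a simple cubic cell (Z = 1), a³ = Z·M/(N_A·ρ) = 1 × 209.0 / (6.022 × 10²³ × 9.190) = 3.777 × 10^-23 cm³, so a = 3.355 × 10^-8 cm = 335.5 pm.
Atoms touch along the cell edge, so a = 2r, so r = 0.5000 × a = 168 pm.

168 pm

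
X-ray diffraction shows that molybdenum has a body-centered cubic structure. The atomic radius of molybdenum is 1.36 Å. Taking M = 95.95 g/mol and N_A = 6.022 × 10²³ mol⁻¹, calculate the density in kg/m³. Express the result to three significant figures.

10300 kg/m³

In a BCC lattice, atoms touch along the body diagonal, so √3·a = 4r, giving a = 3.141 Å = 3.141 × 10^-8 cm.
With Z = 2, ρ = Z·M/(N_A·a³) = 2 × 95.95 / (6.022 × 10²³ × 3.098 × 10^-23) = 10.29 g/cm³ = 10300 kg/m³.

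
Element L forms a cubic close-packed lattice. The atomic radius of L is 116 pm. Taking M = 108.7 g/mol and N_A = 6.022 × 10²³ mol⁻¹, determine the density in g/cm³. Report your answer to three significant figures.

In an FCC lattice, atoms touch along the face diagonal, so √2·a = 4r, giving a = 328.1 pm = 3.281 × 10^-8 cm.
With Z = 4, ρ = Z·M/(N_A·a³) = 4 × 108.7 / (6.022 × 10²³ × 3.532 × 10^-23) = 20.44 g/cm³.

20.4 g/cm³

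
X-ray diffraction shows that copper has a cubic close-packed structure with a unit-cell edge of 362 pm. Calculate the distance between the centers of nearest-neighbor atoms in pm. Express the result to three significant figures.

256 pm

In an FCC structure, atoms touch along the face diagonal, so √2·a = 4r; the nearest-neighbor distance equals 2r = 0.7071·a.
d = 0.7071 × 362 = 256 pm.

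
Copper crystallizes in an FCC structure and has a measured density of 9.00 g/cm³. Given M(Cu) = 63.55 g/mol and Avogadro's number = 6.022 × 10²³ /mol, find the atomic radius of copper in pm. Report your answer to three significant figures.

128 pm

For an FCC cell (Z = 4), a³ = Z·M/(N_A·ρ) = 4 × 63.55 / (6.022 × 10²³ × 9.000) = 4.690 × 10^-23 cm³, so a = 3.606 × 10^-8 cm = 360.6 pm.
Atoms touch along the face diagonal, so √2·a = 4r, so r = 0.3536 × a = 128 pm.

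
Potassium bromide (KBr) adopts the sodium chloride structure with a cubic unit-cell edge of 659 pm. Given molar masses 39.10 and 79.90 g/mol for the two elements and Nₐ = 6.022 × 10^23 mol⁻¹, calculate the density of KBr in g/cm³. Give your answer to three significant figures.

2.76 g/cm³

The sodium chloride structure contains Z = 4 formula units per cell; M(KBr) = 39.10 + 79.90 = 119.0 g/mol.
a³ = (6.590 × 10^-8 cm)³ = 2.862 × 10^-22 cm³.
ρ = 4 × 119.0 / (6.022 × 10²³ × 2.862 × 10^-22) = 2.762 g/cm³.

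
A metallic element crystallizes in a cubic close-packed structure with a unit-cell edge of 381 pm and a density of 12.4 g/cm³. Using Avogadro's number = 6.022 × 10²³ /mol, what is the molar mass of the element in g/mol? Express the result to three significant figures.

103 g/mol

An FCC cell has Z = 4 atoms; a = 3.810 × 10^-8 cm.
M = ρ·N_A·a³/Z = 12.4 × 6.022 × 10²³ × 5.531 × 10^-23 / 4 = 103 g/mol.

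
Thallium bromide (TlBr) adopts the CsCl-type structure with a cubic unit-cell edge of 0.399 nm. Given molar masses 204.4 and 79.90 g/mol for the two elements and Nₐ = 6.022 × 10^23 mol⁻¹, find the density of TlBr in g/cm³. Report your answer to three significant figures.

7.43 g/cm³

The CsCl-type structure contains Z = 1 formula unit per cell; M(TlBr) = 204.4 + 79.90 = 284.3 g/mol.
a³ = (3.990 × 10^-8 cm)³ = 6.352 × 10^-23 cm³.
ρ = 1 × 284.3 / (6.022 × 10²³ × 6.352 × 10^-23) = 7.432 g/cm³.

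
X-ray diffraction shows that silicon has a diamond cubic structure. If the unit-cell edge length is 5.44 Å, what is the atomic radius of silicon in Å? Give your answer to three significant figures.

In a diamond cubic lattice, nearest neighbors lie along the body diagonal with √3·a = 8r.
r = √3·a/8 = 1.7321 × 5.44 / 8 = 1.18 Å.

1.18 Å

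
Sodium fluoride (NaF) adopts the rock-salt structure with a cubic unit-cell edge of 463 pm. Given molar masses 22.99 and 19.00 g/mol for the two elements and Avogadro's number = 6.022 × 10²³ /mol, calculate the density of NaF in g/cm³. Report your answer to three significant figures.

2.81 g/cm³

The rock-salt structure contains Z = 4 formula units per cell; M(NaF) = 22.99 + 19.00 = 41.99 g/mol.
a³ = (4.630 × 10^-8 cm)³ = 9.925 × 10^-23 cm³.
ρ = 4 × 41.99 / (6.022 × 10²³ × 9.925 × 10^-23) = 2.810 g/cm³.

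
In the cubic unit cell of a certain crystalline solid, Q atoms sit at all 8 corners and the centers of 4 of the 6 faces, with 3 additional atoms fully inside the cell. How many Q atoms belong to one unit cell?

6

Corner atoms are shared by 8 cells (1/8 each), face atoms by 2 (1/2 each), interior atoms are unshared.
Net atoms = 8 × 1/8 + 4 × 1/2 + 3 = 1 + 2 + 3 = 6.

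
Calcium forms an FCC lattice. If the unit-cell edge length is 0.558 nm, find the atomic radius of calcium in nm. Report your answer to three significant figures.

0.197 nm

In an FCC lattice, atoms touch along the face diagonal, so √2·a = 4r.
r = √2·a/4 = 1.4142 × 0.558 / 4 = 0.197 nm.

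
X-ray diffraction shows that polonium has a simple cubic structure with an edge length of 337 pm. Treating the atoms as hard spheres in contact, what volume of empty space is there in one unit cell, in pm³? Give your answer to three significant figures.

In a simple cubic lattice atoms touch along the cell edge, so a = 2r, so r = 0.5000a = 168.5 pm.
V_cell = a³ = 3.827 × 10^7 pm³; V_atoms = 1 × (4/3)πr³ = 2.004 × 10^7 pm³.
Empty space = 3.827 × 10^7 − 2.004 × 10^7 = 1.82 × 10^7 pm³.

1.82 × 10^7 pm³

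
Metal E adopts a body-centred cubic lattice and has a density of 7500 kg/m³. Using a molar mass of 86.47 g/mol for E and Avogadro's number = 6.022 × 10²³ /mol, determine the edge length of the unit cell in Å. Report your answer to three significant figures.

3.37 Å

With Z = 2 atoms per BCC cell, a³ = Z·M/(N_A·ρ) = 2 × 86.47 / (6.022 × 10²³ × 7.500 g/cm³) = 3.829 × 10^-23 cm³.
a = (3.829 × 10^-23)^(1/3) = 3.371 × 10^-8 cm = 3.37 Å.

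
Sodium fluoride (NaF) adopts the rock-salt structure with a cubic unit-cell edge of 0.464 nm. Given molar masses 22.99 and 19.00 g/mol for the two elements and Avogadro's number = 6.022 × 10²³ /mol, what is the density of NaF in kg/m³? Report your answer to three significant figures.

2790 kg/m³

The rock-salt structure contains Z = 4 formula units per cell; M(NaF) = 22.99 + 19.00 = 41.99 g/mol.
a³ = (4.640 × 10^-8 cm)³ = 9.990 × 10^-23 cm³.
ρ = 4 × 41.99 / (6.022 × 10²³ × 9.990 × 10^-23) = 2.792 g/cm³ = 2790 kg/m³.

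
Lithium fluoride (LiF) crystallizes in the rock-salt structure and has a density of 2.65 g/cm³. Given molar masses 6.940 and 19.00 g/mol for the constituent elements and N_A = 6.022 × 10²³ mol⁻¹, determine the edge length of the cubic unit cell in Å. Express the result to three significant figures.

4.02 Å

M(LiF) = 25.94 g/mol; Z = 4 formula units per cell.
a³ = Z·M/(N_A·ρ) = 4 × 25.94 / (6.022 × 10²³ × 2.65) = 6.502 × 10^-23 cm³, so a = 4.021 × 10^-8 cm = 4.02 Å.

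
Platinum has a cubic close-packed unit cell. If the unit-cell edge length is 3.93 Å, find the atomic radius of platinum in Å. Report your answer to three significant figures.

1.39 Å

In an FCC lattice, atoms touch along the face diagonal, so √2·a = 4r.
r = √2·a/4 = 1.4142 × 3.93 / 4 = 1.39 Å.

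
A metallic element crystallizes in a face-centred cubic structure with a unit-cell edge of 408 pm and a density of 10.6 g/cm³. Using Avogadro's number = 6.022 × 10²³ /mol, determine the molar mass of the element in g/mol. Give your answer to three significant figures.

108 g/mol

An FCC cell has Z = 4 atoms; a = 4.080 × 10^-8 cm.
M = ρ·N_A·a³/Z = 10.6 × 6.022 × 10²³ × 6.792 × 10^-23 / 4 = 108 g/mol.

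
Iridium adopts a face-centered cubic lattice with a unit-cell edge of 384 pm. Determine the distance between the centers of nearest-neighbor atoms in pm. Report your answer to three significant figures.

In an FCC structure, atoms touch along the face diagonal, so √2·a = 4r; the nearest-neighbor distance equals 2r = 0.7071·a.
d = 0.7071 × 384 = 272 pm.

272 pm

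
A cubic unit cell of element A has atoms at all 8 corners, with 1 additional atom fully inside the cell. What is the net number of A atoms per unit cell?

2

Corner atoms are shared by 8 cells (1/8 each), interior atoms are unshared.
Net atoms = 8 × 1/8 + 1 = 1 + 1 = 2.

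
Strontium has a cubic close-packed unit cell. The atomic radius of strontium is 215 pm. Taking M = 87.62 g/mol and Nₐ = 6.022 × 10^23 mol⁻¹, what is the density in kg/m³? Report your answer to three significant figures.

2590 kg/m³

In an FCC lattice, atoms touch along the face diagonal, so √2·a = 4r, giving a = 608.1 pm = 6.081 × 10^-8 cm.
With Z = 4, ρ = Z·M/(N_A·a³) = 4 × 87.62 / (6.022 × 10²³ × 2.249 × 10^-22) = 2.588 g/cm³ = 2590 kg/m³.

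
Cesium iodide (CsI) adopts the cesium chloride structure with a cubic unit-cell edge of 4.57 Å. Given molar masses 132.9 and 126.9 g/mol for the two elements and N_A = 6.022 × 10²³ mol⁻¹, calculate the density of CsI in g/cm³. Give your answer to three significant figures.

4.52 g/cm³

The cesium chloride structure contains Z = 1 formula unit per cell; M(CsI) = 132.9 + 126.9 = 259.8 g/mol.
a³ = (4.570 × 10^-8 cm)³ = 9.544 × 10^-23 cm³.
ρ = 1 × 259.8 / (6.022 × 10²³ × 9.544 × 10^-23) = 4.520 g/cm³.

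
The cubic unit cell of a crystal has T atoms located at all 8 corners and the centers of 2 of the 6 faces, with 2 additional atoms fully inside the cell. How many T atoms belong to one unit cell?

Corner atoms are shared by 8 cells (1/8 each), face atoms by 2 (1/2 each), interior atoms are unshared.
Net atoms = 8 × 1/8 + 2 × 1/2 + 2 = 1 + 1 + 2 = 4.

4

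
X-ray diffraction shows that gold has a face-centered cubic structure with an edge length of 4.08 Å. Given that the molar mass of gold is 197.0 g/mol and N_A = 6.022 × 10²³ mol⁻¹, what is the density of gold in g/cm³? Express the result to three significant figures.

19.3 g/cm³

An FCC unit cell contains Z = 4 atoms.
Cell volume: a³ = (4.08 Å)³ = (4.080 × 10^-8 cm)³ = 6.792 × 10^-23 cm³.
ρ = Z·M/(N_A·a³) = 4 × 197.0 / (6.022 × 10²³ × 6.792 × 10^-23) = 19.27 g/cm³.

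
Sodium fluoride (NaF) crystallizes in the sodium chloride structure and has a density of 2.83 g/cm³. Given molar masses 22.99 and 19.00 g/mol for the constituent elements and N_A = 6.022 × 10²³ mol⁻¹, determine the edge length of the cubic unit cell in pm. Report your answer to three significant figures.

462 pm

M(NaF) = 41.99 g/mol; Z = 4 formula units per cell.
a³ = Z·M/(N_A·ρ) = 4 × 41.99 / (6.022 × 10²³ × 2.83) = 9.856 × 10^-23 cm³, so a = 4.619 × 10^-8 cm = 462 pm.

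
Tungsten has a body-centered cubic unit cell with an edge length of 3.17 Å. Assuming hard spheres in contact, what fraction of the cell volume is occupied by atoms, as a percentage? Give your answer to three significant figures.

68.0%

In a BCC lattice atoms touch along the body diagonal, so √3·a = 4r, so r = 0.4330a = 1.373 Å.
Packing fraction = Z·(4/3)πr³ / a³ = 2 × (4/3)π × (1.373)³ / (3.17)³ = 0.6802 = 68.0%.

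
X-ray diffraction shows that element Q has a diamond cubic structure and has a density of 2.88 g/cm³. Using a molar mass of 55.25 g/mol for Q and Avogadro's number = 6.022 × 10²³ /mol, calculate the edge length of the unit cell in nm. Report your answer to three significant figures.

With Z = 8 atoms per diamond cubic cell, a³ = Z·M/(N_A·ρ) = 8 × 55.25 / (6.022 × 10²³ × 2.880 g/cm³) = 2.549 × 10^-22 cm³.
a = (2.549 × 10^-22)^(1/3) = 6.340 × 10^-8 cm = 0.634 nm.

0.634 nm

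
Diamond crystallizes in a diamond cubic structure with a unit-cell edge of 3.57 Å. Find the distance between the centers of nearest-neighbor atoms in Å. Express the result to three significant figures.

1.55 Å

In a diamond cubic structure, nearest neighbors lie along the body diagonal with √3·a = 8r; the nearest-neighbor distance equals 2r = 0.4330·a.
d = 0.4330 × 3.57 = 1.55 Å.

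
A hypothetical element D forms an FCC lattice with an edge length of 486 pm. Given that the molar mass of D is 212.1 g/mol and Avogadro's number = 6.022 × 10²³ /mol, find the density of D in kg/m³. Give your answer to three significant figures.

12300 kg/m³

An FCC unit cell contains Z = 4 atoms.
Cell volume: a³ = (486 pm)³ = (4.860 × 10^-8 cm)³ = 1.148 × 10^-22 cm³.
ρ = Z·M/(N_A·a³) = 4 × 212.1 / (6.022 × 10²³ × 1.148 × 10^-22) = 12.27 g/cm³ = 12300 kg/m³.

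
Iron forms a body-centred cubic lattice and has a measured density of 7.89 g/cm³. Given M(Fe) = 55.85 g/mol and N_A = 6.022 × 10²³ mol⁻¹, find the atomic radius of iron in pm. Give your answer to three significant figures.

For a BCC cell (Z = 2), a³ = Z·M/(N_A·ρ) = 2 × 55.85 / (6.022 × 10²³ × 7.890) = 2.351 × 10^-23 cm³, so a = 2.865 × 10^-8 cm = 286.5 pm.
Atoms touch along the body diagonal, so √3·a = 4r, so r = 0.4330 × a = 124 pm.

124 pm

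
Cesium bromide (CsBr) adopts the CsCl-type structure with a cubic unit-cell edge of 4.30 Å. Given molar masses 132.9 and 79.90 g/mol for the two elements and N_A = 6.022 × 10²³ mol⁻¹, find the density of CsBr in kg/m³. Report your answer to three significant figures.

The CsCl-type structure contains Z = 1 formula unit per cell; M(CsBr) = 132.9 + 79.90 = 212.8 g/mol.
a³ = (4.300 × 10^-8 cm)³ = 7.951 × 10^-23 cm³.
ρ = 1 × 212.8 / (6.022 × 10²³ × 7.951 × 10^-23) = 4.445 g/cm³ = 4440 kg/m³.

4440 kg/m³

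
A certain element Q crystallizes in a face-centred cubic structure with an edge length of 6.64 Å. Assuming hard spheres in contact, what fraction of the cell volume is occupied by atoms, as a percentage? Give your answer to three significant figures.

In an FCC lattice atoms touch along the face diagonal, so √2·a = 4r, so r = 0.3536a = 2.348 Å.
Packing fraction = Z·(4/3)πr³ / a³ = 4 × (4/3)π × (2.348)³ / (6.64)³ = 0.7405 = 74.0%.

74.0%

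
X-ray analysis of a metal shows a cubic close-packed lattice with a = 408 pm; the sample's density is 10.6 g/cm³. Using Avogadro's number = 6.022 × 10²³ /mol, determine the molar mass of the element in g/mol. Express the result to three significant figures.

An FCC cell has Z = 4 atoms; a = 4.080 × 10^-8 cm.
M = ρ·N_A·a³/Z = 10.6 × 6.022 × 10²³ × 6.792 × 10^-23 / 4 = 108 g/mol.

108 g/mol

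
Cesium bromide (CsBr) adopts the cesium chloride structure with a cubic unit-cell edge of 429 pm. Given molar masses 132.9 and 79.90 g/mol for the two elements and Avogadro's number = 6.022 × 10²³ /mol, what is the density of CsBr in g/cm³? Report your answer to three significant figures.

The cesium chloride structure contains Z = 1 formula unit per cell; M(CsBr) = 132.9 + 79.90 = 212.8 g/mol.
a³ = (4.290 × 10^-8 cm)³ = 7.895 × 10^-23 cm³.
ρ = 1 × 212.8 / (6.022 × 10²³ × 7.895 × 10^-23) = 4.476 g/cm³.

4.48 g/cm³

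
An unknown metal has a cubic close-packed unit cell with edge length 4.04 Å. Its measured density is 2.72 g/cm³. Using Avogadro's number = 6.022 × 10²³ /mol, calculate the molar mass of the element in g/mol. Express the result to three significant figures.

27.0 g/mol

An FCC cell has Z = 4 atoms; a = 4.040 × 10^-8 cm.
M = ρ·N_A·a³/Z = 2.72 × 6.022 × 10²³ × 6.594 × 10^-23 / 4 = 27.0 g/mol.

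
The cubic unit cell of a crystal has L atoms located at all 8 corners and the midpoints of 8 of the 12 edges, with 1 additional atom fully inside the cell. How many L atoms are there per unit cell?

4

Corner atoms are shared by 8 cells (1/8 each), edge atoms by 4 (1/4 each), interior atoms are unshared.
Net atoms = 8 × 1/8 + 8 × 1/4 + 1 = 1 + 2 + 1 = 4.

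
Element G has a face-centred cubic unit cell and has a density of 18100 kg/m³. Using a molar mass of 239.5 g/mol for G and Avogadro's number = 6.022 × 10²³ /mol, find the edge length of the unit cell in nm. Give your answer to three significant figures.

0.445 nm

With Z = 4 atoms per FCC cell, a³ = Z·M/(N_A·ρ) = 4 × 239.5 / (6.022 × 10²³ × 18.10 g/cm³) = 8.789 × 10^-23 cm³.
a = (8.789 × 10^-23)^(1/3) = 4.446 × 10^-8 cm = 0.445 nm.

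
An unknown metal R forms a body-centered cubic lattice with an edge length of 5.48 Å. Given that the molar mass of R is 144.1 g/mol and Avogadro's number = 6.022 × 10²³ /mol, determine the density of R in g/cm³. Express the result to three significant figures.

A BCC unit cell contains Z = 2 atoms.
Cell volume: a³ = (5.48 Å)³ = (5.480 × 10^-8 cm)³ = 1.646 × 10^-22 cm³.
ρ = Z·M/(N_A·a³) = 2 × 144.1 / (6.022 × 10²³ × 1.646 × 10^-22) = 2.908 g/cm³.

2.91 g/cm³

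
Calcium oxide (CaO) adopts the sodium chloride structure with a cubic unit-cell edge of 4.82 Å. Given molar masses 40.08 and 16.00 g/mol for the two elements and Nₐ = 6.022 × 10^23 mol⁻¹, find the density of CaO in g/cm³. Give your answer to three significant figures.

3.33 g/cm³

The sodium chloride structure contains Z = 4 formula units per cell; M(CaO) = 40.08 + 16.00 = 56.08 g/mol.
a³ = (4.820 × 10^-8 cm)³ = 1.120 × 10^-22 cm³.
ρ = 4 × 56.08 / (6.022 × 10²³ × 1.120 × 10^-22) = 3.326 g/cm³.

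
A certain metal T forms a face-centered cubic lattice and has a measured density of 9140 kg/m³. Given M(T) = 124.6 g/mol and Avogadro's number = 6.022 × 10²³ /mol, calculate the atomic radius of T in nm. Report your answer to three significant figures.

0.159 nm

For an FCC cell (Z = 4), a³ = Z·M/(N_A·ρ) = 4 × 124.6 / (6.022 × 10²³ × 9.140) = 9.055 × 10^-23 cm³, so a = 4.491 × 10^-8 cm = 0.4491 nm.
Atoms touch along the face diagonal, so √2·a = 4r, so r = 0.3536 × a = 0.159 nm.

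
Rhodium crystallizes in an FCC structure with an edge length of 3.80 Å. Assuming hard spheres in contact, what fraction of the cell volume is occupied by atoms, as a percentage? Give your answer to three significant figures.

74.0%

In an FCC lattice atoms touch along the face diagonal, so √2·a = 4r, so r = 0.3536a = 1.344 Å.
Packing fraction = Z·(4/3)πr³ / a³ = 4 × (4/3)π × (1.344)³ / (3.80)³ = 0.7405 = 74.0%.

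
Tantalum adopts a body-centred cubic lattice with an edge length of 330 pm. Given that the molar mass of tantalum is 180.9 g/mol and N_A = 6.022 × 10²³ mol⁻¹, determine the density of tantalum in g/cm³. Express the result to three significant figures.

16.7 g/cm³

A BCC unit cell contains Z = 2 atoms.
Cell volume: a³ = (330 pm)³ = (3.300 × 10^-8 cm)³ = 3.594 × 10^-23 cm³.
ρ = Z·M/(N_A·a³) = 2 × 180.9 / (6.022 × 10²³ × 3.594 × 10^-23) = 16.72 g/cm³.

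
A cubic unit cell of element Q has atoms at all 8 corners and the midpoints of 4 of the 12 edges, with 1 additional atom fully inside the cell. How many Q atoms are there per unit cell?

3

Corner atoms are shared by 8 cells (1/8 each), edge atoms by 4 (1/4 each), interior atoms are unshared.
Net atoms = 8 × 1/8 + 4 × 1/4 + 1 = 1 + 1 + 1 = 3.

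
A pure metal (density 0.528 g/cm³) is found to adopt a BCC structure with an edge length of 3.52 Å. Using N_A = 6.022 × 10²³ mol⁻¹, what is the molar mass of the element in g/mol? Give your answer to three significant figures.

6.93 g/mol

A BCC cell has Z = 2 atoms; a = 3.520 × 10^-8 cm.
M = ρ·N_A·a³/Z = 0.528 × 6.022 × 10²³ × 4.361 × 10^-23 / 2 = 6.93 g/mol.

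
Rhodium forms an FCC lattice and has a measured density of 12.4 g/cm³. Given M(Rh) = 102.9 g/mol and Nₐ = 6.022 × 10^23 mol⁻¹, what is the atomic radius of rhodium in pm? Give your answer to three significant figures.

For an FCC cell (Z = 4), a³ = Z·M/(N_A·ρ) = 4 × 102.9 / (6.022 × 10²³ × 12.40) = 5.512 × 10^-23 cm³, so a = 3.806 × 10^-8 cm = 380.6 pm.
Atoms touch along the face diagonal, so √2·a = 4r, so r = 0.3536 × a = 135 pm.

135 pm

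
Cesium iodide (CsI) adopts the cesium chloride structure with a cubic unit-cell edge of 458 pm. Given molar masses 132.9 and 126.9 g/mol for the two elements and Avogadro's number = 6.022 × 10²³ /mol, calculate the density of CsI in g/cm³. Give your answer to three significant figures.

The cesium chloride structure contains Z = 1 formula unit per cell; M(CsI) = 132.9 + 126.9 = 259.8 g/mol.
a³ = (4.580 × 10^-8 cm)³ = 9.607 × 10^-23 cm³.
ρ = 1 × 259.8 / (6.022 × 10²³ × 9.607 × 10^-23) = 4.491 g/cm³.

4.49 g/cm³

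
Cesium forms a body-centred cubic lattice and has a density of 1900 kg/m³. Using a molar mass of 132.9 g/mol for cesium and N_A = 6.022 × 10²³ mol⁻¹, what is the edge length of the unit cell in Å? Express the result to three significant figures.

With Z = 2 atoms per BCC cell, a³ = Z·M/(N_A·ρ) = 2 × 132.9 / (6.022 × 10²³ × 1.900 g/cm³) = 2.323 × 10^-22 cm³.
a = (2.323 × 10^-22)^(1/3) = 6.147 × 10^-8 cm = 6.15 Å.

6.15 Å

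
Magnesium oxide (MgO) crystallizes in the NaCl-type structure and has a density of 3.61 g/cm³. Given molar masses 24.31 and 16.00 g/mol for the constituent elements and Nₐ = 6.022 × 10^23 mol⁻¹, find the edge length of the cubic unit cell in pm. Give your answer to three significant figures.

420 pm

M(MgO) = 40.31 g/mol; Z = 4 formula units per cell.
a³ = Z·M/(N_A·ρ) = 4 × 40.31 / (6.022 × 10²³ × 3.61) = 7.417 × 10^-23 cm³, so a = 4.202 × 10^-8 cm = 420 pm.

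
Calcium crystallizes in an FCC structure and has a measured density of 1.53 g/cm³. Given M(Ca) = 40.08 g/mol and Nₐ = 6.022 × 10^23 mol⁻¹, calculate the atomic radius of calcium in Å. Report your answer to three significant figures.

For an FCC cell (Z = 4), a³ = Z·M/(N_A·ρ) = 4 × 40.08 / (6.022 × 10²³ × 1.530) = 1.740 × 10^-22 cm³, so a = 5.583 × 10^-8 cm = 5.583 Å.
Atoms touch along the face diagonal, so √2·a = 4r, so r = 0.3536 × a = 1.97 Å.

1.97 Å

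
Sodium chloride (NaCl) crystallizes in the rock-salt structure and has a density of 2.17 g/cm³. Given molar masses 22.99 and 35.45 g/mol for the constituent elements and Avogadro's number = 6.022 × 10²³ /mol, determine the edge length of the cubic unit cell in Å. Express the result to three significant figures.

5.63 Å

M(NaCl) = 58.44 g/mol; Z = 4 formula units per cell.
a³ = Z·M/(N_A·ρ) = 4 × 58.44 / (6.022 × 10²³ × 2.17) = 1.789 × 10^-22 cm³, so a = 5.635 × 10^-8 cm = 5.63 Å.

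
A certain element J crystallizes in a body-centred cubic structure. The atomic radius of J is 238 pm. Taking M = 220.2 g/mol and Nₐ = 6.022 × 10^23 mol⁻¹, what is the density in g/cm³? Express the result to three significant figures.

4.40 g/cm³

In a BCC lattice, atoms touch along the body diagonal, so √3·a = 4r, giving a = 549.6 pm = 5.496 × 10^-8 cm.
With Z = 2, ρ = Z·M/(N_A·a³) = 2 × 220.2 / (6.022 × 10²³ × 1.660 × 10^-22) = 4.404 g/cm³.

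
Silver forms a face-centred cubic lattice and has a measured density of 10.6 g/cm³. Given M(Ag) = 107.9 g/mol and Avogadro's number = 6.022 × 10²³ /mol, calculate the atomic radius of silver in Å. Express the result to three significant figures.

For an FCC cell (Z = 4), a³ = Z·M/(N_A·ρ) = 4 × 107.9 / (6.022 × 10²³ × 10.60) = 6.761 × 10^-23 cm³, so a = 4.074 × 10^-8 cm = 4.074 Å.
Atoms touch along the face diagonal, so √2·a = 4r, so r = 0.3536 × a = 1.44 Å.

1.44 Å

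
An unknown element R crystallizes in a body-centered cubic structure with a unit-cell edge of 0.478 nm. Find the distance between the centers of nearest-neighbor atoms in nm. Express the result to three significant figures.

In a BCC structure, atoms touch along the body diagonal, so √3·a = 4r; the nearest-neighbor distance equals 2r = 0.8660·a.
d = 0.8660 × 0.478 = 0.414 nm.

0.414 nm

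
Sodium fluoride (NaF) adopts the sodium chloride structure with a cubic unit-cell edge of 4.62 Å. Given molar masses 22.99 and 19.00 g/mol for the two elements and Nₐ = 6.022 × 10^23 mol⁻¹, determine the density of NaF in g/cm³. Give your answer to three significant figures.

The sodium chloride structure contains Z = 4 formula units per cell; M(NaF) = 22.99 + 19.00 = 41.99 g/mol.
a³ = (4.620 × 10^-8 cm)³ = 9.861 × 10^-23 cm³.
ρ = 4 × 41.99 / (6.022 × 10²³ × 9.861 × 10^-23) = 2.828 g/cm³.

2.83 g/cm³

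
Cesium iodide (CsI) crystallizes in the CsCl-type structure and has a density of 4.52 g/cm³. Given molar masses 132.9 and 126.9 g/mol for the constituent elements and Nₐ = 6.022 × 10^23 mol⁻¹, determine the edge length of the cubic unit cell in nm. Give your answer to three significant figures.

M(CsI) = 259.8 g/mol; Z = 1 formula unit per cell.
a³ = Z·M/(N_A·ρ) = 1 × 259.8 / (6.022 × 10²³ × 4.52) = 9.545 × 10^-23 cm³, so a = 4.570 × 10^-8 cm = 0.457 nm.

0.457 nm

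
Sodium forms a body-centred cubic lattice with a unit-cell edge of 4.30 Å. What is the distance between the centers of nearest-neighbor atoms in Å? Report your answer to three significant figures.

3.72 Å

In a BCC structure, atoms touch along the body diagonal, so √3·a = 4r; the nearest-neighbor distance equals 2r = 0.8660·a.
d = 0.8660 × 4.30 = 3.72 Å.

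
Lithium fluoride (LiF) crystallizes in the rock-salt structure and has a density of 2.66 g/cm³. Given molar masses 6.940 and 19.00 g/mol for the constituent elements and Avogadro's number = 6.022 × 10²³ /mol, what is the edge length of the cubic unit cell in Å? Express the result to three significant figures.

M(LiF) = 25.94 g/mol; Z = 4 formula units per cell.
a³ = Z·M/(N_A·ρ) = 4 × 25.94 / (6.022 × 10²³ × 2.66) = 6.478 × 10^-23 cm³, so a = 4.016 × 10^-8 cm = 4.02 Å.

4.02 Å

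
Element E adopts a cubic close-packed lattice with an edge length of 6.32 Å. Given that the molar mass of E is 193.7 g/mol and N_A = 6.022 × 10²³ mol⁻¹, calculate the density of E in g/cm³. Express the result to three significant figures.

5.10 g/cm³

An FCC unit cell contains Z = 4 atoms.
Cell volume: a³ = (6.32 Å)³ = (6.320 × 10^-8 cm)³ = 2.524 × 10^-22 cm³.
ρ = Z·M/(N_A·a³) = 4 × 193.7 / (6.022 × 10²³ × 2.524 × 10^-22) = 5.097 g/cm³.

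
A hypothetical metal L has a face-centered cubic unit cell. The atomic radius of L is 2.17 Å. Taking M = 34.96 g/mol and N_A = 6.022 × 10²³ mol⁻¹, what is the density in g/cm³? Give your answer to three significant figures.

1.00 g/cm³

In an FCC lattice, atoms touch along the face diagonal, so √2·a = 4r, giving a = 6.138 Å = 6.138 × 10^-8 cm.
With Z = 4, ρ = Z·M/(N_A·a³) = 4 × 34.96 / (6.022 × 10²³ × 2.312 × 10^-22) = 1.004 g/cm³.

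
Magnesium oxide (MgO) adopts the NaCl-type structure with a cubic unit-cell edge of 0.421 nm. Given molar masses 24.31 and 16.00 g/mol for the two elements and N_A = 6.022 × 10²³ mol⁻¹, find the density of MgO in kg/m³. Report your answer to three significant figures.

3590 kg/m³

The NaCl-type structure contains Z = 4 formula units per cell; M(MgO) = 24.31 + 16.00 = 40.31 g/mol.
a³ = (4.210 × 10^-8 cm)³ = 7.462 × 10^-23 cm³.
ρ = 4 × 40.31 / (6.022 × 10²³ × 7.462 × 10^-23) = 3.588 g/cm³ = 3590 kg/m³.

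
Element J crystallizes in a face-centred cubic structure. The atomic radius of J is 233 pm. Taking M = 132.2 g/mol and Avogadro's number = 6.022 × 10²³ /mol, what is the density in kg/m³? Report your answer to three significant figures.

3070 kg/m³

In an FCC lattice, atoms touch along the face diagonal, so √2·a = 4r, giving a = 659.0 pm = 6.590 × 10^-8 cm.
With Z = 4, ρ = Z·M/(N_A·a³) = 4 × 132.2 / (6.022 × 10²³ × 2.862 × 10^-22) = 3.068 g/cm³ = 3070 kg/m³.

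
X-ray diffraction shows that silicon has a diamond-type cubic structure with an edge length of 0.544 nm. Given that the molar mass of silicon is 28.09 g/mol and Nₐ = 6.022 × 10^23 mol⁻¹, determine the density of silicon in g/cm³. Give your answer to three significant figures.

A diamond cubic unit cell contains Z = 8 atoms.
Cell volume: a³ = (0.544 nm)³ = (5.440 × 10^-8 cm)³ = 1.610 × 10^-22 cm³.
ρ = Z·M/(N_A·a³) = 8 × 28.09 / (6.022 × 10²³ × 1.610 × 10^-22) = 2.318 g/cm³.

2.32 g/cm³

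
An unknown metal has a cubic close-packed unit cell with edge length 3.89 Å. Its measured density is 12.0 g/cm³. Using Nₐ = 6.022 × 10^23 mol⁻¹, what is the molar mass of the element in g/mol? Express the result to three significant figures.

An FCC cell has Z = 4 atoms; a = 3.890 × 10^-8 cm.
M = ρ·N_A·a³/Z = 12.0 × 6.022 × 10²³ × 5.886 × 10^-23 / 4 = 106 g/mol.

106 g/mol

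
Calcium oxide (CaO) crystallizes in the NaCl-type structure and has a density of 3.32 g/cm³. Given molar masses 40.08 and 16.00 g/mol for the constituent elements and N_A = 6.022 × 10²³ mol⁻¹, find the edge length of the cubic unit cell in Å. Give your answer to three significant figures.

4.82 Å

M(CaO) = 56.08 g/mol; Z = 4 formula units per cell.
a³ = Z·M/(N_A·ρ) = 4 × 56.08 / (6.022 × 10²³ × 3.32) = 1.122 × 10^-22 cm³, so a = 4.823 × 10^-8 cm = 4.82 Å.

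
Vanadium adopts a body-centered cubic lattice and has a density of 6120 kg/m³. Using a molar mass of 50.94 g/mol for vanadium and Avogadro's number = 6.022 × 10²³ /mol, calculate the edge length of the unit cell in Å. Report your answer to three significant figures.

3.02 Å

With Z = 2 atoms per BCC cell, a³ = Z·M/(N_A·ρ) = 2 × 50.94 / (6.022 × 10²³ × 6.120 g/cm³) = 2.764 × 10^-23 cm³.
a = (2.764 × 10^-23)^(1/3) = 3.024 × 10^-8 cm = 3.02 Å.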